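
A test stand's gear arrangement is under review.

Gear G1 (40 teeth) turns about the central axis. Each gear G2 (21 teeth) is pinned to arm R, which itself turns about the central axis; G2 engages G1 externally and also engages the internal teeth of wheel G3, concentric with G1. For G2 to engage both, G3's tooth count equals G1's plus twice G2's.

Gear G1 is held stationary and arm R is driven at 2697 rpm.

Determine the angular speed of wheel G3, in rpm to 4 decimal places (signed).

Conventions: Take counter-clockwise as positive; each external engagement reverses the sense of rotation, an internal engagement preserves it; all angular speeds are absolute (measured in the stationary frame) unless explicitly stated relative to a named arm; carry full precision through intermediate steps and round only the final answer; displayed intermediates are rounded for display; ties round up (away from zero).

topology: planetary set — G1 40T / G2 21T / G3 82T, arm = carrier (Willis)
normalise by the input: solve with ω_arm = 1, then scale by 2697 rpm
ring teeth: 40 + 2·21 = 82
40(ω_sun−ω_arm) = −82(ω_ring−ω_arm),  ω_sun = 0, ω_arm = 1
ω_ring = 1 − (40/82)(0−1) = 61/41
scale: ω_ring = 61/41 × 2697 rpm = +4012.6098 rpm

+4012.6098 rpm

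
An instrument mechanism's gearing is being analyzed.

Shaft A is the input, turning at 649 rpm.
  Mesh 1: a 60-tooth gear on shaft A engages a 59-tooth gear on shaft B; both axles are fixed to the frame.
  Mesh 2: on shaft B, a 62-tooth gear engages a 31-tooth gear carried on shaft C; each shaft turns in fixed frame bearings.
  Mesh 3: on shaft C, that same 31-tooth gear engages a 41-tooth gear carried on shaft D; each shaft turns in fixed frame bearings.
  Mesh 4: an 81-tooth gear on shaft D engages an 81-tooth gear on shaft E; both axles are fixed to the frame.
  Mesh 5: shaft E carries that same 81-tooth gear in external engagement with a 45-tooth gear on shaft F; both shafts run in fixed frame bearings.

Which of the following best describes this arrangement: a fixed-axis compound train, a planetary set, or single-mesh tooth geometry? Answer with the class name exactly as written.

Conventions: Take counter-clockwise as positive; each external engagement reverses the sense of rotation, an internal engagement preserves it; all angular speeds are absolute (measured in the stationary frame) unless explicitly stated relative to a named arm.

fixed-axis compound train

class = fixed-axis compound train [5 meshes; 5 ratios multiply, 5 sense flips]
classification: fixed-axis compound train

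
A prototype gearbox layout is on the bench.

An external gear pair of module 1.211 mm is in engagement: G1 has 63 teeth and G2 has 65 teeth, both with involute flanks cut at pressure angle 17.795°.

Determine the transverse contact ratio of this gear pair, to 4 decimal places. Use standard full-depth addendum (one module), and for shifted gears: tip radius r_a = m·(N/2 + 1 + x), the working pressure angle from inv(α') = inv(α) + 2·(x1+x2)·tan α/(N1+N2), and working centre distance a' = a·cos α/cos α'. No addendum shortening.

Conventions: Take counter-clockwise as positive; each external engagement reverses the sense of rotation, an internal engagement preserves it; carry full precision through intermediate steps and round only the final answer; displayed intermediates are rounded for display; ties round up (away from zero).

single-mesh involute tooth geometry (63T engaging 65T at module 1.211)
base radii: r_b1 = 36.321421, r_b2 = 37.474482
tip radii: r_a1 = 39.357500, r_a2 = 40.568500
no profile shift: α' = α, a' = a
action lengths: √(r_a1²−r_b1²) = 15.158072, √(r_a2²−r_b2²) = 15.539188
base pitch p_b = π·m·cos α = 3.622448
CR = (15.158072 + 15.539188 − 77.504000·sin 17.79500°)/3.622448 = 1.935457
contact ratio ≈ 1.9355

1.9355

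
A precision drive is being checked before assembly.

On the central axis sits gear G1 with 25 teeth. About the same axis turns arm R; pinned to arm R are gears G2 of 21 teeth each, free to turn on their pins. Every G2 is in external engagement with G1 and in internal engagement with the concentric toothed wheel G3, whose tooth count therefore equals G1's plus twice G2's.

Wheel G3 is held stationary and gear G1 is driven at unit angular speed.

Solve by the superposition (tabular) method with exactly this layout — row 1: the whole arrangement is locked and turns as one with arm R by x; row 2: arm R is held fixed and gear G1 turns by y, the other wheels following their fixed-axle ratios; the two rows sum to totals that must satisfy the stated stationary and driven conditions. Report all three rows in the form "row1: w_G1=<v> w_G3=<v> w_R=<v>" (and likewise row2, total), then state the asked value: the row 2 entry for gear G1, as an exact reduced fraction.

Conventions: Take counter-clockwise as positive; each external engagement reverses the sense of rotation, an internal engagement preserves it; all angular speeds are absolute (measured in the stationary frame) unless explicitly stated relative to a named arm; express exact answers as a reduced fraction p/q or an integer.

row1: w_G1=25/92 w_G3=25/92 w_R=25/92
row2: w_G1=67/92 w_G3=-25/92 w_R=0
total: w_G1=1 w_G3=0 w_R=25/92
asked value: 67/92

recognized (axles ride arm R): planetary set, 25/21/67 teeth
row 1: whole set turns with the arm by x
row 2 (arm held, sun turns y): ω_ring = −(25/67)·y, ω_arm = 0
boundary: total ω_ring = x − (25/67)·y = 0 and total ω_sun = x + y = 1  ⇒  y = 67/92, x = 25/92
row 2 ring = −(25/67)·67/92 = -25/92
totals (row 1 + row 2): sun 25/92 + 67/92 = 1, ring 25/92 + (-25/92) = 0, arm 25/92 + 0 = 25/92
asked cell (row2, sun) = 67/92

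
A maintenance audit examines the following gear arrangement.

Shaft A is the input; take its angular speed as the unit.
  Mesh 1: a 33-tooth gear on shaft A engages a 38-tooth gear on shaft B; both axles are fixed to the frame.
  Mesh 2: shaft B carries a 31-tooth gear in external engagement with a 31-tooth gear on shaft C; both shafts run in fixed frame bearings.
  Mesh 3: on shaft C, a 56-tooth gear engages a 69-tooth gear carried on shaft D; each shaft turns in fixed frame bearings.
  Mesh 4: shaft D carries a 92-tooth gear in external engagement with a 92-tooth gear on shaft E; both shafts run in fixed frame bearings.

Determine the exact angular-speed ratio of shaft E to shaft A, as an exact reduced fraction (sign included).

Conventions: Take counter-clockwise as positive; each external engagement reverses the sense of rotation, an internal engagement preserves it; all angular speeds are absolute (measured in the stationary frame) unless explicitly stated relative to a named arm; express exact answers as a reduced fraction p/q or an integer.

308/437

class = fixed-axis compound train [4 meshes; 4 ratios multiply, 4 sense flips]
mesh 1 [33T→38T]: running ratio 33/38, sense −
mesh 2 [31T→31T]: running ratio 33/38, sense +
mesh 3 [56T→69T]: running ratio 308/437, sense −
mesh 4 [92T→92T]: running ratio 308/437, sense +
ω_out/ω_in = 308/437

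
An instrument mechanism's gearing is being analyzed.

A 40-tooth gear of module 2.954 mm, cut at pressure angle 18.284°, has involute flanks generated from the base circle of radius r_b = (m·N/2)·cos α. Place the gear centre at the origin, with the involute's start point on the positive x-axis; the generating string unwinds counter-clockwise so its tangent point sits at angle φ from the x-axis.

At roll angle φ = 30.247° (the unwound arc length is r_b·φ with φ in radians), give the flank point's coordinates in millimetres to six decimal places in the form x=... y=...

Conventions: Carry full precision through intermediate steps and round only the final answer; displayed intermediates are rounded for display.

x=63.377826 y=2.675145

recognized (one wheel, involute flank): single-mesh tooth geometry, m = 2.954, N = 40
pitch radius r_p = m·N/2 = 2.954·40/2 = 59.080000
base radius r_b = r_p·cos α = 59.080000·cos 18.284° = 56.097235
roll angle φ = 30.247° = 0.52790974 rad
x = r_b·(cos φ + φ·sin φ) = 63.377826
y = r_b·(sin φ − φ·cos φ) = 2.675145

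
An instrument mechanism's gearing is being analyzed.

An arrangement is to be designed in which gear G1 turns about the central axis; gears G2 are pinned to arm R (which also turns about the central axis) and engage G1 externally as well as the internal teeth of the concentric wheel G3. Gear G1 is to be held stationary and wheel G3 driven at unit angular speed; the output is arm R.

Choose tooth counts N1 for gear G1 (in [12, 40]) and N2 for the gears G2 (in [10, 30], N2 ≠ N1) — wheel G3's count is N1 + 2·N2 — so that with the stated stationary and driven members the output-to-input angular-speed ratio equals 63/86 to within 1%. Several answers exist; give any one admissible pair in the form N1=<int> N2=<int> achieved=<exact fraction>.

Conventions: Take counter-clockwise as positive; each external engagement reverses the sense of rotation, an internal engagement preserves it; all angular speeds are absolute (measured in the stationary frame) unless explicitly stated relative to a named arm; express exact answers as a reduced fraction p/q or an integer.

N1=23 N2=20 achieved=63/86

topology: planetary set — design target 63/86, arm = carrier (Willis)
Willis with ω_sun = 0: ω_arm/ω_ring = N3/(N1+N3); set equal to 63/86  ⇒  N3/N1 = (63/86)/(1 − 63/86) = 63/23
N3 = N1 + 2·N2  ⇒  N2/N1 = (N3/N1 − 1)/2 = (63/23 − 1)/2 = 20/23
smallest multiple with N1 ≥ 12 and N2 ≥ 10: k = 1  ⇒  N1 = 1·23 = 23, N2 = 1·20 = 20 (N1 ≤ 40, N2 ≤ 30, N2 ≠ N1 ✓), N3 = 23 + 2·20 = 63
check: N3/(N1+N3) with N1 = 23, N3 = 63 gives 63/86; |achieved − target| = 0 ≤ 63/8600 ✓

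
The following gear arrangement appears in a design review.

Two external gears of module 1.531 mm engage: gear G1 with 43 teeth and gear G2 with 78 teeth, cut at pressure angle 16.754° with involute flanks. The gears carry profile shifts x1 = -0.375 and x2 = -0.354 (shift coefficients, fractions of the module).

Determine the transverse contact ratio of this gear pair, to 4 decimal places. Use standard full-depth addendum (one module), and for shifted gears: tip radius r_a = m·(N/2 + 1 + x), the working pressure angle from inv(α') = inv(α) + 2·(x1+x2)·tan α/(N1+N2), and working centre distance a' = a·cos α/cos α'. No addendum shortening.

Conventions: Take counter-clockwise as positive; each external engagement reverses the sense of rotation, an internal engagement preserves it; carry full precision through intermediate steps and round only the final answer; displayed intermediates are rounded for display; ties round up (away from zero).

2.3108

topology: single-mesh involute geometry — m = 1.531, 43T/78T pair
base radii: r_b1 = 31.519235, r_b2 = 57.174427
tip radii: r_a1 = 33.873375, r_a2 = 60.698026
inv(α') = inv(16.754°) + 2·(-0.375-0.354)·tan α/(43+78) = 0.00500208  ⇒  α' = 14.01857°
a' = a·cos α / cos α' = 92.6255·cos 16.754°/cos 14.01857° = 91.416289
action lengths: √(r_a1²−r_b1²) = 12.407390, √(r_a2²−r_b2²) = 20.379776
base pitch p_b = π·m·cos α = 4.605609
CR = (12.407390 + 20.379776 − 91.416289·sin 14.01857°)/4.605609 = 2.310838
contact ratio ≈ 2.3108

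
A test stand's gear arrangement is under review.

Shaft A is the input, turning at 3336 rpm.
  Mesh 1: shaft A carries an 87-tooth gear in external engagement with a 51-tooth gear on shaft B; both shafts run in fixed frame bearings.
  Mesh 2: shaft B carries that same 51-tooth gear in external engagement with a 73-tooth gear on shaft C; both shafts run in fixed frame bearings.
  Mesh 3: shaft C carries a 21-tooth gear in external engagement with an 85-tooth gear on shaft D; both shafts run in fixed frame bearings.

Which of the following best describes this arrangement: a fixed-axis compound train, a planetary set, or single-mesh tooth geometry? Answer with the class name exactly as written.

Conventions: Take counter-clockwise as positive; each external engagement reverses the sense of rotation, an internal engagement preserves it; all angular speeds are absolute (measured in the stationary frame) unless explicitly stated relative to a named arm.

fixed-axis compound train

class = fixed-axis compound train [3 meshes; 3 ratios multiply, 3 sense flips]
classification: fixed-axis compound train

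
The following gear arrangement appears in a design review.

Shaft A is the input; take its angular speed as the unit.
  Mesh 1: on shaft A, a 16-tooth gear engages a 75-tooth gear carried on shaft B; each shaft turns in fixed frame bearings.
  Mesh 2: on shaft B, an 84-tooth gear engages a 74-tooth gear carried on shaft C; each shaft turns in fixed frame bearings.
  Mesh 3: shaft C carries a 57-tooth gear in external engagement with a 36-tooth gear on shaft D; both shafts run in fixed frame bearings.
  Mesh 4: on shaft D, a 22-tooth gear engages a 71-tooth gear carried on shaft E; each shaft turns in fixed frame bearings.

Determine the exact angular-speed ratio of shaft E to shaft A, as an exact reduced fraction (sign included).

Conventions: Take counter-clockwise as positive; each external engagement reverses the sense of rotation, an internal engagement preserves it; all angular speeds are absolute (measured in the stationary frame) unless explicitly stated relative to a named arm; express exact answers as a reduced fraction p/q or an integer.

class = fixed-axis compound train [4 meshes; 4 ratios multiply, 4 sense flips]
mesh 1 [16T→75T]: running ratio 16/75, sense −
mesh 2 [84T→74T]: running ratio 224/925, sense +
mesh 3 [57T→36T]: running ratio 1064/2775, sense −
mesh 4 [22T→71T]: running ratio 23408/197025, sense +
ω_out/ω_in = 23408/197025

23408/197025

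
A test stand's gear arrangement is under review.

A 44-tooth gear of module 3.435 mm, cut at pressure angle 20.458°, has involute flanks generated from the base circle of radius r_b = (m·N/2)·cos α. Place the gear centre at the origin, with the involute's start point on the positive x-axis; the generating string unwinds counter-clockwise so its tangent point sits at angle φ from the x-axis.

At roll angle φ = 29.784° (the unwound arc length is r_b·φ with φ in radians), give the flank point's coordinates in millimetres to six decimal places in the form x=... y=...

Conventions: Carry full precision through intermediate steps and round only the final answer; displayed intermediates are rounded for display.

recognized (one wheel, involute flank): single-mesh tooth geometry, m = 3.435, N = 44
pitch radius r_p = m·N/2 = 3.435·44/2 = 75.570000
base radius r_b = r_p·cos α = 75.570000·cos 20.458° = 70.803698
roll angle φ = 29.784° = 0.51982886 rad
x = r_b·(cos φ + φ·sin φ) = 79.733435
y = r_b·(sin φ − φ·cos φ) = 3.226522

x=79.733435 y=3.226522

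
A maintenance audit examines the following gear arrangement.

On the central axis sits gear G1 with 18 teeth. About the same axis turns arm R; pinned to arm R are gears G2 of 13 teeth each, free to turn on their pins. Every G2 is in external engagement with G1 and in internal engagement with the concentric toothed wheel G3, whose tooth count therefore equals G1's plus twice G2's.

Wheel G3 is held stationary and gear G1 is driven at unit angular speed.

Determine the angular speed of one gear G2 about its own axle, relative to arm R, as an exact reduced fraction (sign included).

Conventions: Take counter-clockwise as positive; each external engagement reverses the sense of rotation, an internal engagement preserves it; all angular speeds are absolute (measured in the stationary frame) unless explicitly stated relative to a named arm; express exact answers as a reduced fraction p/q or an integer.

-396/403

planetary set (18T centre, 13T on arm, 44T internal) — Willis relation
ring teeth: 18 + 2·13 = 44
18(ω_sun−ω_arm) = −44(ω_ring−ω_arm),  ω_ring = 0, ω_sun = 1
18(1−ω_arm) = −44(0−ω_arm)  ⇒  62·ω_arm = 18  ⇒  ω_arm = 9/31
sun–planet mesh: 18·(1−9/31) = −13·(ω_p−ω_arm)  ⇒  ω_p−ω_arm = -396/403
exact speed ratio = -396/403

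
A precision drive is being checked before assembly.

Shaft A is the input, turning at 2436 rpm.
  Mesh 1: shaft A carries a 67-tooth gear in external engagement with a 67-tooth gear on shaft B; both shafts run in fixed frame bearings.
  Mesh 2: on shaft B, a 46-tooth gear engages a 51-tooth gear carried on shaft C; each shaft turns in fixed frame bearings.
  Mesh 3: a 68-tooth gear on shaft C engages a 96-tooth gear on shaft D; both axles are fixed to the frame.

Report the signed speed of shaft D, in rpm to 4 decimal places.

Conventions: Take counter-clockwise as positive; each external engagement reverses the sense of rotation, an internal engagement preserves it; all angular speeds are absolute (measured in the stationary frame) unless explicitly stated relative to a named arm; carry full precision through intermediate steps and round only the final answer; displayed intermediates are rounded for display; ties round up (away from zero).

-1556.3333 rpm

3-mesh fixed-axis compound train (all bearings frame-fixed)
mesh 1 [67T→67T]: ω = 2436.0000×67/67 = 2436.0000 rpm, sense flips to −
mesh 2 [46T→51T]: ω = 2436.0000×46/51 = 2197.1765 rpm, sense flips to +
mesh 3 [68T→96T]: ω = 2197.1765×68/96 = 1556.3333 rpm, sense flips to −
signed output speed = -1556.3333 rpm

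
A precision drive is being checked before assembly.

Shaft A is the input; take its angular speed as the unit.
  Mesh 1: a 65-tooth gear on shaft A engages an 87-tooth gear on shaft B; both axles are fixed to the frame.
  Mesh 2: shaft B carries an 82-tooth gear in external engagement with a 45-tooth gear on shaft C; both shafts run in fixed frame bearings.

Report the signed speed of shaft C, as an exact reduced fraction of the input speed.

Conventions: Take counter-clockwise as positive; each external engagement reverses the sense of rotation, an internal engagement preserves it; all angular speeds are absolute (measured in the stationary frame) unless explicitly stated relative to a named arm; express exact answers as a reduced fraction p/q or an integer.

1066/783

2-mesh fixed-axis compound train (all bearings frame-fixed)
mesh 1 [65T→87T]: |ω|/ω_in = 1×65/87 = 65/87, sense flips to −
mesh 2 [82T→45T]: |ω|/ω_in = (65/87)×82/45 = 1066/783, sense flips to +
signed output speed (× input speed) = 1066/783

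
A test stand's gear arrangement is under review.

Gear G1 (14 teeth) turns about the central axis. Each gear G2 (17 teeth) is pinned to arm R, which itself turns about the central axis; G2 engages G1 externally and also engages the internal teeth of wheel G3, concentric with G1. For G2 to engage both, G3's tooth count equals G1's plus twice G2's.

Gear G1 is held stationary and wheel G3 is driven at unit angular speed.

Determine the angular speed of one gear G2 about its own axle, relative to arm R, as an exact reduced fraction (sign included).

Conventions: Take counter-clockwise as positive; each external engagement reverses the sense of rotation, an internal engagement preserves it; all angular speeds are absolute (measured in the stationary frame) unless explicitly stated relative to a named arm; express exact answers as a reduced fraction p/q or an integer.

topology: planetary set — G1 14T / G2 17T / G3 48T, arm = carrier (Willis)
ring teeth: 14 + 2·17 = 48
14(ω_sun−ω_arm) = −48(ω_ring−ω_arm),  ω_sun = 0, ω_ring = 1
14(0−ω_arm) = −48(1−ω_arm)  ⇒  62·ω_arm = 48  ⇒  ω_arm = 24/31
sun–planet mesh: 14·(0−24/31) = −17·(ω_p−ω_arm)  ⇒  ω_p−ω_arm = 336/527
exact speed ratio = 336/527

336/527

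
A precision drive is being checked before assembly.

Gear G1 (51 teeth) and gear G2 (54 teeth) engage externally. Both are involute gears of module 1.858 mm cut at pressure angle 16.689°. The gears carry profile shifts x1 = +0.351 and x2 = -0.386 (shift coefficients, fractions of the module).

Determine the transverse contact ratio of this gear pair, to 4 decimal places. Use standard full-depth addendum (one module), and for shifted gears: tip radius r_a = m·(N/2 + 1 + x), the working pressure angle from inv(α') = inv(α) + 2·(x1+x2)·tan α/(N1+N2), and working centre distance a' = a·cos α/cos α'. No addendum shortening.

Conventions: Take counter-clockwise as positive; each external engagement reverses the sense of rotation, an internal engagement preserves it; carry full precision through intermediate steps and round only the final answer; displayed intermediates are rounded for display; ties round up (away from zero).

1.9523

recognized (one external pair, fixed centres): single-mesh tooth geometry, m = 1.858, N1 = 51, N2 = 54
base radii: r_b1 = 45.383285, r_b2 = 48.052890
tip radii: r_a1 = 49.889158, r_a2 = 51.306812
inv(α') = inv(16.689°) + 2·(+0.351-0.386)·tan α/(51+54) = 0.00832725  ⇒  α' = 16.56055°
a' = a·cos α / cos α' = 97.5450·cos 16.689°/cos 16.56055° = 97.479726
action lengths: √(r_a1²−r_b1²) = 20.719207, √(r_a2²−r_b2²) = 17.980787
base pitch p_b = π·m·cos α = 5.591208
CR = (20.719207 + 17.980787 − 97.479726·sin 16.56055°)/5.591208 = 1.952261
contact ratio ≈ 1.9523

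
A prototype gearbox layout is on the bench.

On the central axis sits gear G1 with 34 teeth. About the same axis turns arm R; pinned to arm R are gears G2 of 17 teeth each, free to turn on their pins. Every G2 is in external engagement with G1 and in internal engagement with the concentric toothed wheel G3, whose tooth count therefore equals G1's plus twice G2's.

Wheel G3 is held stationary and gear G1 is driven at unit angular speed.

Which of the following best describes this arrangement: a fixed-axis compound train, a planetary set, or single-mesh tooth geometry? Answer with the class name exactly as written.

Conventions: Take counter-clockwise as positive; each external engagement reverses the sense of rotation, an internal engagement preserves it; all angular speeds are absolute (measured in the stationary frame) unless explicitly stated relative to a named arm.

planetary set

recognized (axles ride arm R): planetary set, 34/17/68 teeth
classification: planetary set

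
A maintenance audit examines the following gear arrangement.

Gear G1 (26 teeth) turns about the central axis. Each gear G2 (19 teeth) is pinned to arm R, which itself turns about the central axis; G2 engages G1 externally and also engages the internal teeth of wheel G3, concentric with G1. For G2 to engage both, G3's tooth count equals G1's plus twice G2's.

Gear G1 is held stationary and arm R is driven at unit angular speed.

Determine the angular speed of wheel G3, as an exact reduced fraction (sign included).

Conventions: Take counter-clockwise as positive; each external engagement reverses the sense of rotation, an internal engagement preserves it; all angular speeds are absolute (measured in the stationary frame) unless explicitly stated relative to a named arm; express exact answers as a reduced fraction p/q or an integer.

recognized (axles ride arm R): planetary set, 26/19/64 teeth
ring teeth: 26 + 2·19 = 64
26(ω_sun−ω_arm) = −64(ω_ring−ω_arm),  ω_sun = 0, ω_arm = 1
ω_ring = 1 − (26/64)(0−1) = 45/32
exact speed ratio = 45/32

45/32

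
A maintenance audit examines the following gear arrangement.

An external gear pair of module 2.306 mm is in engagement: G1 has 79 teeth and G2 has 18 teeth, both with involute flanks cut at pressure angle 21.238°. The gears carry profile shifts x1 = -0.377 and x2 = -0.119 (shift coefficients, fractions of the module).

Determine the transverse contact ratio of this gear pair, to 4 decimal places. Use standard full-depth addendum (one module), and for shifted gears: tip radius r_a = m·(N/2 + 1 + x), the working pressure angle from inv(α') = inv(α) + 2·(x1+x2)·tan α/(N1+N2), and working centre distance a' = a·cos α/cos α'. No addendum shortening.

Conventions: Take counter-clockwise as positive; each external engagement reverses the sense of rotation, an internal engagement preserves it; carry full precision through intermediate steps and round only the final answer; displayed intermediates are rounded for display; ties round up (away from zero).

1.7335

recognized (one external pair, fixed centres): single-mesh tooth geometry, m = 2.306, N1 = 79, N2 = 18
base radii: r_b1 = 84.900713, r_b2 = 19.344466
tip radii: r_a1 = 92.523638, r_a2 = 22.785586
inv(α') = inv(21.238°) + 2·(-0.377-0.119)·tan α/(79+18) = 0.01399009  ⇒  α' = 19.59577°
a' = a·cos α / cos α' = 111.8410·cos 21.238°/cos 19.59577° = 110.654015
action lengths: √(r_a1²−r_b1²) = 36.776249, √(r_a2²−r_b2²) = 12.040538
base pitch p_b = π·m·cos α = 6.752493
CR = (36.776249 + 12.040538 − 110.654015·sin 19.59577°)/6.752493 = 1.733496
contact ratio ≈ 1.7335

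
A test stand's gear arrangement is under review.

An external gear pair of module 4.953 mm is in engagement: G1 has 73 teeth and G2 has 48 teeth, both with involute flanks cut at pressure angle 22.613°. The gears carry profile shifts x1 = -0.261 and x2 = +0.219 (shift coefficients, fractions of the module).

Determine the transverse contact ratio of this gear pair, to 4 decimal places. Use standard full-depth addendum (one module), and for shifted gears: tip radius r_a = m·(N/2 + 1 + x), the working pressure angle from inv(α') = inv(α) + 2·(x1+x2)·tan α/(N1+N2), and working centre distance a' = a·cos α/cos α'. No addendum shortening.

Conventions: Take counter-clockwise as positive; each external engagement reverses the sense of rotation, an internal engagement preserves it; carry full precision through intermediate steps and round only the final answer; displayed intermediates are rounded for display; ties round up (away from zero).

single-mesh involute tooth geometry (73T engaging 48T at module 4.953)
base radii: r_b1 = 166.886330, r_b2 = 109.733477
tip radii: r_a1 = 184.444767, r_a2 = 124.909707
inv(α') = inv(22.613°) + 2·(-0.261+0.219)·tan α/(73+48) = 0.02156559  ⇒  α' = 22.51705°
a' = a·cos α / cos α' = 299.6565·cos 22.613°/cos 22.51705° = 299.448055
action lengths: √(r_a1²−r_b1²) = 78.541868, √(r_a2²−r_b2²) = 59.674106
base pitch p_b = π·m·cos α = 14.364079
CR = (78.541868 + 59.674106 − 299.448055·sin 22.51705°)/14.364079 = 1.638798
contact ratio ≈ 1.6388

1.6388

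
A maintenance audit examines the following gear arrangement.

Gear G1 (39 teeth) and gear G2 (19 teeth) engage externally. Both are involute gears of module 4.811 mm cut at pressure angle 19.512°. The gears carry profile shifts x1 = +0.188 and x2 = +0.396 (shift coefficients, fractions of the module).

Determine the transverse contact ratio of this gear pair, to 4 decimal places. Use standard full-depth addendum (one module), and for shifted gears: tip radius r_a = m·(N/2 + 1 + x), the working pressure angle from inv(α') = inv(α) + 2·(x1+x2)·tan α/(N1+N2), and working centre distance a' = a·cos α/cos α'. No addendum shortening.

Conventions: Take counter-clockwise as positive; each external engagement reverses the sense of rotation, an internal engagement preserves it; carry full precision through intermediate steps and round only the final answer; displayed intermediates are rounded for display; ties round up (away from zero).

topology: single-mesh involute geometry — m = 4.811, 39T/19T pair
base radii: r_b1 = 88.426879, r_b2 = 43.079762
tip radii: r_a1 = 99.529968, r_a2 = 52.420656
inv(α') = inv(19.512°) + 2·(+0.188+0.396)·tan α/(39+19) = 0.02094161  ⇒  α' = 22.30686°
a' = a·cos α / cos α' = 139.5190·cos 19.512°/cos 22.30686° = 142.144097
action lengths: √(r_a1²−r_b1²) = 45.682617, √(r_a2²−r_b2²) = 29.867362
base pitch p_b = π·m·cos α = 14.246217
CR = (45.682617 + 29.867362 − 142.144097·sin 22.30686°)/14.246217 = 1.515966
contact ratio ≈ 1.5160

1.5160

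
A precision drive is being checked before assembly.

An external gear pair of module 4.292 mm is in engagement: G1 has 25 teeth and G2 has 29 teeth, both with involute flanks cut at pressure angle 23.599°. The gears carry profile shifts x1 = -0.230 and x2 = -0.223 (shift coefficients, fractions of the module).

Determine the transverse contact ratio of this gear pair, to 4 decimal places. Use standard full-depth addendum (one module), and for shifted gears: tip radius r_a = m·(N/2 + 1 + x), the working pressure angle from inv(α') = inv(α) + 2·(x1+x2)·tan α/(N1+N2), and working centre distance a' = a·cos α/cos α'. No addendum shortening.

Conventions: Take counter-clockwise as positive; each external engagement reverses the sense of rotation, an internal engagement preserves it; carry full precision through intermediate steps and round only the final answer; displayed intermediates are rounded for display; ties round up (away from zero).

single-mesh involute tooth geometry (25T engaging 29T at module 4.292)
base radii: r_b1 = 49.163235, r_b2 = 57.029353
tip radii: r_a1 = 56.954840, r_a2 = 65.568884
inv(α') = inv(23.599°) + 2·(-0.230-0.223)·tan α/(25+29) = 0.01765854  ⇒  α' = 21.12119°
a' = a·cos α / cos α' = 115.8840·cos 23.599°/cos 21.12119° = 113.840345
action lengths: √(r_a1²−r_b1²) = 28.754653, √(r_a2²−r_b2²) = 32.356320
base pitch p_b = π·m·cos α = 12.356069
CR = (28.754653 + 32.356320 − 113.840345·sin 21.12119°)/12.356069 = 1.625884
contact ratio ≈ 1.6259

1.6259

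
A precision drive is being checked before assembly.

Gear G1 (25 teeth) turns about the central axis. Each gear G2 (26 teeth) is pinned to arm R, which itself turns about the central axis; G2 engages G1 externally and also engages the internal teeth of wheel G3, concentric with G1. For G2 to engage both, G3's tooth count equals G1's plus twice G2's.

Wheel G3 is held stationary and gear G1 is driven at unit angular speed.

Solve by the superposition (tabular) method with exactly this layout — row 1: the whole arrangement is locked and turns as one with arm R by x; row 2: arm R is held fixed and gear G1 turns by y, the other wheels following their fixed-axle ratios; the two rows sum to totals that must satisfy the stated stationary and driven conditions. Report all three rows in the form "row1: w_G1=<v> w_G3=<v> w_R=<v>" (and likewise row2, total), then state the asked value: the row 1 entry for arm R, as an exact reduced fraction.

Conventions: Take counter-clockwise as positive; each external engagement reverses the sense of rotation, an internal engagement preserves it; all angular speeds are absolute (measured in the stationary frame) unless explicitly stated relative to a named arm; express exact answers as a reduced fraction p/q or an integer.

class = planetary set [G3 = 25+2·26 = 77; Willis about the carrier]
row 1: whole set turns with the arm by x
row 2: sun turns y, ring = −(25/77)·y, arm 0
boundary: total ω_ring = x − (25/77)·y = 0 and total ω_sun = x + y = 1  ⇒  y = 77/102, x = 25/102
row 2 ring = −(25/77)·77/102 = -25/102
totals (row 1 + row 2): sun 25/102 + 77/102 = 1, ring 25/102 + (-25/102) = 0, arm 25/102 + 0 = 25/102
asked cell (row1, arm) = 25/102

row1: w_G1=25/102 w_G3=25/102 w_R=25/102
row2: w_G1=77/102 w_G3=-25/102 w_R=0
total: w_G1=1 w_G3=0 w_R=25/102
asked value: 25/102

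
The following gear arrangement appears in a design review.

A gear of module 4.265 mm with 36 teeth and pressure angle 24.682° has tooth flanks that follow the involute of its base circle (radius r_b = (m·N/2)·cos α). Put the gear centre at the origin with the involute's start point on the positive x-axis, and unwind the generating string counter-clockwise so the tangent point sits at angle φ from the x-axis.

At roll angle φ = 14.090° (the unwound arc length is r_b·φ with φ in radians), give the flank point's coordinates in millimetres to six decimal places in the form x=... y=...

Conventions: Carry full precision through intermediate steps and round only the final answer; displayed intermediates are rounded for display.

topology: single-mesh involute geometry — m = 4.265, N = 36
pitch radius r_p = m·N/2 = 4.265·36/2 = 76.770000
base radius r_b = r_p·cos α = 76.770000·cos 24.682° = 69.756247
roll angle φ = 14.090° = 0.24591689 rad
x = r_b·(cos φ + φ·sin φ) = 71.833724
y = r_b·(sin φ − φ·cos φ) = 0.343715

x=71.833724 y=0.343715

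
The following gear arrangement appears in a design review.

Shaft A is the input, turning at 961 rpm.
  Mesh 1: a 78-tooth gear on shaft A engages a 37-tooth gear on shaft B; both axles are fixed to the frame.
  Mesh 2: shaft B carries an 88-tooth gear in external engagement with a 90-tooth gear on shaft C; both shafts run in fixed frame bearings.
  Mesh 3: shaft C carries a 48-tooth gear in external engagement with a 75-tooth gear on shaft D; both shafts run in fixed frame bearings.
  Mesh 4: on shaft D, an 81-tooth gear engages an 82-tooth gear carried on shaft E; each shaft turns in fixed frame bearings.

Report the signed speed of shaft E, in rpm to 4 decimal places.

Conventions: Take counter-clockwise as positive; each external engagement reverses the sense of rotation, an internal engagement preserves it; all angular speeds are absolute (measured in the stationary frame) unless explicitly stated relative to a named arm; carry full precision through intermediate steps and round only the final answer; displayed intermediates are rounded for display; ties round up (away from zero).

recognized (5 fixed axles, 4 meshes): fixed-axis compound train
mesh 1 [78T→37T]: ω = 961.0000×78/37 = 2025.8919 rpm, sense flips to −
mesh 2 [88T→90T]: ω = 2025.8919×88/90 = 1980.8721 rpm, sense flips to +
mesh 3 [48T→75T]: ω = 1980.8721×48/75 = 1267.7581 rpm, sense flips to −
mesh 4 [81T→82T]: ω = 1267.7581×81/82 = 1252.2977 rpm, sense flips to +
signed output speed = +1252.2977 rpm

+1252.2977 rpm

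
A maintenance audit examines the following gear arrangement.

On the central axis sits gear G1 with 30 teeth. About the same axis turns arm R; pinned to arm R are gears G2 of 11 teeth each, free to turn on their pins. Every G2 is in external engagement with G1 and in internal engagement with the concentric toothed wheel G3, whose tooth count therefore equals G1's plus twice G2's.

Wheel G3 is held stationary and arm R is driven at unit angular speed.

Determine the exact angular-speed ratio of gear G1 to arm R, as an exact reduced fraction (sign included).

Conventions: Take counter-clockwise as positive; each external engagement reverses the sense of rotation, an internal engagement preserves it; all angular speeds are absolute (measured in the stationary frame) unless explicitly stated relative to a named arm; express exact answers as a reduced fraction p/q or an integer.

41/15

class = planetary set [G3 = 30+2·11 = 52; Willis about the carrier]
ring teeth: 30 + 2·11 = 52
30(ω_sun−ω_arm) = −52(ω_ring−ω_arm),  ω_ring = 0, ω_arm = 1
ω_sun = 1 − (52/30)(0−1) = 41/15
ω_out/ω_in = 41/15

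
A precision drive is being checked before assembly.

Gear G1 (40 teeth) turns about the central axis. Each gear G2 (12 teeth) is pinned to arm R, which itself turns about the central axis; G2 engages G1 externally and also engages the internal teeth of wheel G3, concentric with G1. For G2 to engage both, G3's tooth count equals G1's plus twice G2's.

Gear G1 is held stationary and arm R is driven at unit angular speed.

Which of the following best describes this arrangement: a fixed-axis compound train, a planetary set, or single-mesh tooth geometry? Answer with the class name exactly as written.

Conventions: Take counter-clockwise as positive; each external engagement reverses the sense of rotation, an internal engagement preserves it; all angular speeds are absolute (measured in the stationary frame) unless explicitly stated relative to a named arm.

recognized (axles ride arm R): planetary set, 40/12/64 teeth
classification: planetary set

planetary set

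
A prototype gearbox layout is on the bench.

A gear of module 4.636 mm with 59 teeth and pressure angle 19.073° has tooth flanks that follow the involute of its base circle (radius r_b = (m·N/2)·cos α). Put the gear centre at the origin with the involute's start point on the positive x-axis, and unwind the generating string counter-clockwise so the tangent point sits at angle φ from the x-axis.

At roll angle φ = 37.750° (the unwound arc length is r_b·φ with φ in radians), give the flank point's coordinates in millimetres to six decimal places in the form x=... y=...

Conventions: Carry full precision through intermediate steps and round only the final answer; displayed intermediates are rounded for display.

x=154.336745 y=11.796012

single-mesh involute tooth geometry (59T wheel at module 4.636)
pitch radius r_p = m·N/2 = 4.636·59/2 = 136.762000
base radius r_b = r_p·cos α = 136.762000·cos 19.073° = 129.254177
roll angle φ = 37.750° = 0.65886179 rad
x = r_b·(cos φ + φ·sin φ) = 154.336745
y = r_b·(sin φ − φ·cos φ) = 11.796012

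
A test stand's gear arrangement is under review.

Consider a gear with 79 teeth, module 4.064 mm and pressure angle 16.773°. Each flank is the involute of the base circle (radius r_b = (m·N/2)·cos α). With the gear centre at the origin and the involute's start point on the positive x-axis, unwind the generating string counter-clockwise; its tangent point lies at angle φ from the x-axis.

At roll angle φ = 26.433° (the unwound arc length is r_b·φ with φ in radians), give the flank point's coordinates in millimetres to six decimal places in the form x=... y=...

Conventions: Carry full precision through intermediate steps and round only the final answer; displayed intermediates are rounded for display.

x=169.194732 y=4.924339

class = single-mesh tooth geometry [base-circle involute, m = 4.064, 79T]
pitch radius r_p = m·N/2 = 4.064·79/2 = 160.528000
base radius r_b = r_p·cos α = 160.528000·cos 16.773° = 153.698432
roll angle φ = 26.433° = 0.46134288 rad
x = r_b·(cos φ + φ·sin φ) = 169.194732
y = r_b·(sin φ − φ·cos φ) = 4.924339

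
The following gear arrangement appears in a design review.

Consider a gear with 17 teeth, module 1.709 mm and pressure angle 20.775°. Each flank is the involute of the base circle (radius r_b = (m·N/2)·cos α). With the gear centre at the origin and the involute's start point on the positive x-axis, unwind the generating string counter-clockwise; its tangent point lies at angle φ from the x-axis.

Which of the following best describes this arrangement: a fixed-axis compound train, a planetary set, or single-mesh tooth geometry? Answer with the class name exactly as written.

single-mesh tooth geometry

single-mesh involute tooth geometry (17T wheel at module 1.709)
classification: single-mesh tooth geometry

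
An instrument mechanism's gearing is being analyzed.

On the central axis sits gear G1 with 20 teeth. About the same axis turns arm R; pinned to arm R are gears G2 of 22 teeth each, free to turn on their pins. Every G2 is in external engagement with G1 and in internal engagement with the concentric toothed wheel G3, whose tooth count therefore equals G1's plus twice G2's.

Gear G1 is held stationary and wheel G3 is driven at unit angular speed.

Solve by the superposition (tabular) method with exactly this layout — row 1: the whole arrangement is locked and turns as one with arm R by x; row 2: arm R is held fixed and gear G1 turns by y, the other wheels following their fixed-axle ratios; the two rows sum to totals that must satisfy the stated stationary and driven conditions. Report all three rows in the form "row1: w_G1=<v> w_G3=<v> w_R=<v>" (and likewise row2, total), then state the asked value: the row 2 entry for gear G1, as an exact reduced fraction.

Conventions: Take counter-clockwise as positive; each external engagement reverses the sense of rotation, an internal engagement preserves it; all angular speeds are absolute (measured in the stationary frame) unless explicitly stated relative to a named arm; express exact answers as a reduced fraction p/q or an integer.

planetary set (20T centre, 22T on arm, 64T internal) — Willis relation
superposition row 1 [locked train]: every member turns x
superposition row 2 [arm held]: sun y, ring −(20/64)·y, arm 0
boundary: total ω_sun = x + y = 0 and total ω_ring = x − (20/64)·y = 1  ⇒  y = -16/21, x = 16/21
row 2 ring = −(20/64)·(-16/21) = 5/21
totals (row 1 + row 2): sun 16/21 + (-16/21) = 0, ring 16/21 + 5/21 = 1, arm 16/21 + 0 = 16/21
asked cell (row2, sun) = -16/21

row1: w_G1=16/21 w_G3=16/21 w_R=16/21
row2: w_G1=-16/21 w_G3=5/21 w_R=0
total: w_G1=0 w_G3=1 w_R=16/21
asked value: -16/21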